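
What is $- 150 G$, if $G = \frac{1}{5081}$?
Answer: $- \frac{150}{5081} \approx -0.029522$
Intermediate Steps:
$G = \frac{1}{5081} \approx 0.00019681$
$- 150 G = \left(-150\right) \frac{1}{5081} = - \frac{150}{5081}$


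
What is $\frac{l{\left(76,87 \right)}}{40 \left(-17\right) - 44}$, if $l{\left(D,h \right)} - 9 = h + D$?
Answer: $- \frac{43}{181} \approx -0.23757$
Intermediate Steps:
$l{\left(D,h \right)} = 9 + D + h$ ($l{\left(D,h \right)} = 9 + \left(h + D\right) = 9 + \left(D + h\right) = 9 + D + h$)
$\frac{l{\left(76,87 \right)}}{40 \left(-17\right) - 44} = \frac{9 + 76 + 87}{40 \left(-17\right) - 44} = \frac{172}{-680 - 44} = \frac{172}{-724} = 172 \left(- \frac{1}{724}\right) = - \frac{43}{181}$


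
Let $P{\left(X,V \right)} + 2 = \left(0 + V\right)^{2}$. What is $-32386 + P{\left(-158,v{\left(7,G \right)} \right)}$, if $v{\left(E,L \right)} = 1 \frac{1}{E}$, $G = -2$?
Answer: $- \frac{1587011}{49} \approx -32388.0$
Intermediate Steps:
$v{\left(E,L \right)} = \frac{1}{E}$
$P{\left(X,V \right)} = -2 + V^{2}$ ($P{\left(X,V \right)} = -2 + \left(0 + V\right)^{2} = -2 + V^{2}$)
$-32386 + P{\left(-158,v{\left(7,G \right)} \right)} = -32386 - \left(2 - \left(\frac{1}{7}\right)^{2}\right) = -32386 + \left(-2 + \frac{1}{49}\right) = -32386 - \frac{97}{49} = - \frac{1587011}{49}$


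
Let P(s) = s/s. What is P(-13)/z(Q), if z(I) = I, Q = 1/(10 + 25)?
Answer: 35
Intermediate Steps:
Q = 1/35 ≈ 0.028571
P(s) = 1
P(-13)/z(Q) = 1/(1/35) = 1*35 = 35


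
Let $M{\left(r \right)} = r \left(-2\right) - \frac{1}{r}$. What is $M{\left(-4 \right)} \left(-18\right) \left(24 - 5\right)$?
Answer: $- \frac{5643}{2} \approx -2821.5$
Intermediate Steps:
$M{\left(r \right)} = - \frac{1}{r} - 2 r$ ($M{\left(r \right)} = - 2 r - \frac{1}{r} = - \frac{1}{r} - 2 r$)
$M{\left(-4 \right)} \left(-18\right) \left(24 - 5\right) = \left(- \frac{1}{-4} - -8\right) \left(-18\right) \left(24 - 5\right) = \left(\left(-1\right) \left(- \frac{1}{4}\right) + 8\right) \left(-18\right) 19 = \left(\frac{1}{4} + 8\right) \left(-18\right) 19 = \frac{33}{4} \left(-18\right) 19 = \left(- \frac{297}{2}\right) 19 = - \frac{5643}{2}$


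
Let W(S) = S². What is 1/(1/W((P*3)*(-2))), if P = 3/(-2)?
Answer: 81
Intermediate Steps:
P = -3/2 (P = 3*(-½) = -3/2 ≈ -1.5000)
1/(1/W((P*3)*(-2))) = 1/(1/((-3/2*3*(-2))²)) = 1/(1/((-9/2*(-2))²)) = 1/(1/(9²)) = 1/(1/81) = 81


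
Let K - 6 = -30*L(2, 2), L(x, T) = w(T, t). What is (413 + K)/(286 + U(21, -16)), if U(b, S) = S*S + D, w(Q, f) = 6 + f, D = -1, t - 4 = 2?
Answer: 59/541 ≈ 0.10906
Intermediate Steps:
t = 6 (t = 4 + 2 = 6)
L(x, T) = 12 (L(x, T) = 6 + 6 = 12)
K = -354 (K = 6 - 30*12 = 6 - 360 = -354)
U(b, S) = -1 + S² (U(b, S) = S*S - 1 = S² - 1 = -1 + S²)
(413 + K)/(286 + U(21, -16)) = (413 - 354)/(286 + (-1 + (-16)²)) = 59/(286 + (-1 + 256)) = 59/(286 + 255) = 59/541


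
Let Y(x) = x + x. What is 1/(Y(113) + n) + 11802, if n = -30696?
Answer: 359606939/30470 ≈ 11802.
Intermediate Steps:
Y(x) = 2*x
1/(Y(113) + n) + 11802 = 1/(2*113 - 30696) + 11802 = 1/(226 - 30696) + 11802 = 1/(-30470) + 11802 = -1/30470 + 11802 = 359606939/30470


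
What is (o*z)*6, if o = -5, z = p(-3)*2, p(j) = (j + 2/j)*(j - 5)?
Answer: -1760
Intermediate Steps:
p(j) = (-5 + j)*(j + 2/j) (p(j) = (j + 2/j)*(-5 + j) = (-5 + j)*(j + 2/j))
z = 176/3 (z = (2 + (-3)**2 - 10/(-3) - 5*(-3))*2 = (2 + 9 - 10*(-1/3) + 15)*2 = (2 + 9 + 10/3 + 15)*2 = (88/3)*2 = 176/3 ≈ 58.667)
(o*z)*6 = -5*176/3*6 = -880/3*6 = -1760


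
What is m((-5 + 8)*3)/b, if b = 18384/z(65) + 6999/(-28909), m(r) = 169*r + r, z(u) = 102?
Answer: 751923090/88458193 ≈ 8.5003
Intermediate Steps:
m(r) = 170*r
b = 88458193/491453 (b = 18384/102 + 6999/(-28909) = 18384*(1/102) + 6999*(-1/28909) = 3064/17 - 6999/28909 = 88458193/491453 ≈ 179.99)
m((-5 + 8)*3)/b = (170*((-5 + 8)*3))/(88458193/491453) = (170*(3*3))*(491453/88458193) = (170*9)*(491453/88458193) = 1530*(491453/88458193) = 751923090/88458193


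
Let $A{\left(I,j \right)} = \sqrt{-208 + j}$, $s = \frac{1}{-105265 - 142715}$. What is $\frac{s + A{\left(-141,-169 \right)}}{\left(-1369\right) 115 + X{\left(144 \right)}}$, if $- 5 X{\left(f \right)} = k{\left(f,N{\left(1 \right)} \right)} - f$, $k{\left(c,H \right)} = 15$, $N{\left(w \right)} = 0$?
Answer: $\frac{1}{39034333416} - \frac{5 i \sqrt{377}}{787046} \approx 2.5618 \cdot 10^{-11} - 0.00012335 i$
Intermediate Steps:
$s = - \frac{1}{247980}$ ($s = \frac{1}{-247980} = - \frac{1}{247980} \approx -4.0326 \cdot 10^{-6}$)
$X{\left(f \right)} = -3 + \frac{f}{5}$ ($X{\left(f \right)} = - \frac{15 - f}{5} = -3 + \frac{f}{5}$)
$\frac{s + A{\left(-141,-169 \right)}}{\left(-1369\right) 115 + X{\left(144 \right)}} = \frac{- \frac{1}{247980} + \sqrt{-208 - 169}}{\left(-1369\right) 115 + \left(-3 + \frac{1}{5} \cdot 144\right)} = \frac{- \frac{1}{247980} + \sqrt{-377}}{-157435 + \left(-3 + \frac{144}{5}\right)} = \frac{- \frac{1}{247980} + i \sqrt{377}}{-157435 + \frac{129}{5}} = \frac{- \frac{1}{247980} + i \sqrt{377}}{- \frac{787046}{5}} = \left(- \frac{1}{247980} + i \sqrt{377}\right) \left(- \frac{5}{787046}\right) = \frac{1}{39034333416} - \frac{5 i \sqrt{377}}{787046}$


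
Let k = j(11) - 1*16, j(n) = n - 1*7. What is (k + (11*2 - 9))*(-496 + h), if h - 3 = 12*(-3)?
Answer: -529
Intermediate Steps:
j(n) = -7 + n (j(n) = n - 7 = -7 + n)
h = -33 (h = 3 + 12*(-3) = 3 - 36 = -33)
k = -12 (k = (-7 + 11) - 1*16 = 4 - 16 = -12)
(k + (11*2 - 9))*(-496 + h) = (-12 + (11*2 - 9))*(-496 - 33) = (-12 + (22 - 9))*(-529) = (-12 + 13)*(-529) = 1*(-529) = -529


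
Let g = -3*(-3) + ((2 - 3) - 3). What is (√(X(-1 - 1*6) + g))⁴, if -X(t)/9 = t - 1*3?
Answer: 9025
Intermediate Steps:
X(t) = 27 - 9*t (X(t) = -9*(t - 1*3) = -9*(t - 3) = -9*(-3 + t) = 27 - 9*t)
g = 5 (g = 9 + (-1 - 3) = 9 - 4 = 5)
(√(X(-1 - 1*6) + g))⁴ = (√((27 - 9*(-1 - 1*6)) + 5))⁴ = (√((27 - 9*(-1 - 6)) + 5))⁴ = (√((27 - 9*(-7)) + 5))⁴ = (√((27 + 63) + 5))⁴ = (√(90 + 5))⁴ = (√95)⁴ = 9025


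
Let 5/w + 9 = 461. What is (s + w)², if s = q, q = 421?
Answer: 36212948209/204304 ≈ 1.7725e+5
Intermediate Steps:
w = 5/452 (w = 5/(-9 + 461) = 5/452 ≈ 0.011062)
s = 421
(s + w)² = (421 + 5/452)² = (190297/452)² = 36212948209/204304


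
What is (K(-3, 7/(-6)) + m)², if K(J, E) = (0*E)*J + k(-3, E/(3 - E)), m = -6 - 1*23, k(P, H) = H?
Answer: 535824/625 ≈ 857.32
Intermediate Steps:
m = -29 (m = -6 - 23 = -29)
K(J, E) = E/(3 - E) (K(J, E) = (0*E)*J + E/(3 - E) = 0*J + E/(3 - E) = 0 + E/(3 - E) = E/(3 - E))
(K(-3, 7/(-6)) + m)² = (-7/(-6)/(-3 + 7/(-6)) - 29)² = (-7*(-⅙)/(-3 + 7*(-⅙)) - 29)² = (-1*(-7/6)/(-3 - 7/6) - 29)² = (-1*(-7/6)/(-25/6) - 29)² = (-1*(-7/6)*(-6/25) - 29)² = (-7/25 - 29)² = (-732/25)² = 535824/625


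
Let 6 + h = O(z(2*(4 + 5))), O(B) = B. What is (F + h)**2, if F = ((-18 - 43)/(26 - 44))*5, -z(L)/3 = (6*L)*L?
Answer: 10978638841/324 ≈ 3.3885e+7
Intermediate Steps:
z(L) = -18*L**2 (z(L) = -3*6*L*L = -18*L**2)
h = -5838 (h = -6 - 18*4*(4 + 5)**2 = -6 - 18*(2*9)**2 = -6 - 18*18**2 = -6 - 18*324 = -6 - 5832 = -5838)
F = 305/18 (F = -61/(-18)*5 = -61*(-1/18)*5 = (61/18)*5 = 305/18 ≈ 16.944)
(F + h)**2 = (305/18 - 5838)**2 = (-104779/18)**2 = 10978638841/324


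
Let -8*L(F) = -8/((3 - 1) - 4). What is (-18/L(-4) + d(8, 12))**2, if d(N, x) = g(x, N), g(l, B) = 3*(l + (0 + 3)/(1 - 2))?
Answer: 3969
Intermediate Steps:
g(l, B) = -9 + 3*l (g(l, B) = 3*(l + 3/(-1)) = 3*(l + 3*(-1)) = 3*(l - 3) = 3*(-3 + l) = -9 + 3*l)
L(F) = -1/2 (L(F) = -(-1)/((3 - 1) - 4) = -(-1)/(2 - 4) = -(-1)/(-2) = -(-1)*(-1)/2 = -1/8*4 = -1/2)
d(N, x) = -9 + 3*x
(-18/L(-4) + d(8, 12))**2 = (-18/(-1/2) + (-9 + 3*12))**2 = (-18*(-2) + (-9 + 36))**2 = (36 + 27)**2 = 63**2 = 3969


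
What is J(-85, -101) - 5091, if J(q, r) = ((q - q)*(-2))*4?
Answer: -5091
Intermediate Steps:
J(q, r) = 0 (J(q, r) = (0*(-2))*4 = 0*4 = 0)
J(-85, -101) - 5091 = 0 - 5091 = -5091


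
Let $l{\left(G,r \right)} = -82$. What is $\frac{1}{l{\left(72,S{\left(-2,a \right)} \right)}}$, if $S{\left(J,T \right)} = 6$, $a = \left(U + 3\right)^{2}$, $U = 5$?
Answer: $- \frac{1}{82} \approx -0.012195$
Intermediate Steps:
$a = 64$ ($a = \left(5 + 3\right)^{2} = 8^{2} = 64$)
$\frac{1}{l{\left(72,S{\left(-2,a \right)} \right)}} = \frac{1}{-82} = - \frac{1}{82}$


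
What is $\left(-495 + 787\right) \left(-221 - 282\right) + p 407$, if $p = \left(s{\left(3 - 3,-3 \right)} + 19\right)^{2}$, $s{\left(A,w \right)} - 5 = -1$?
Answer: $68427$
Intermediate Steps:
$s{\left(A,w \right)} = 4$ ($s{\left(A,w \right)} = 5 - 1 = 4$)
$p = 529$ ($p = \left(4 + 19\right)^{2} = 23^{2} = 529$)
$\left(-495 + 787\right) \left(-221 - 282\right) + p 407 = \left(-495 + 787\right) \left(-221 - 282\right) + 529 \cdot 407 = 292 \left(-503\right) + 215303 = -146876 + 215303 = 68427$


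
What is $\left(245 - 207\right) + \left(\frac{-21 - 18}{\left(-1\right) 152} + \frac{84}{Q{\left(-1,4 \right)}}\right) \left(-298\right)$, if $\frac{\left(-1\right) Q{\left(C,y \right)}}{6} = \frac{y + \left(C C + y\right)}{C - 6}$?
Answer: $- \frac{2245811}{684} \approx -3283.3$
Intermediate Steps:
$Q{\left(C,y \right)} = - \frac{6 \left(C^{2} + 2 y\right)}{-6 + C}$ ($Q{\left(C,y \right)} = - 6 \frac{y + \left(C C + y\right)}{C - 6} = - 6 \frac{y + \left(C^{2} + y\right)}{-6 + C} = - 6 \frac{y + \left(y + C^{2}\right)}{-6 + C} = - 6 \frac{C^{2} + 2 y}{-6 + C} = - \frac{6 \left(C^{2} + 2 y\right)}{-6 + C}$)
$\left(245 - 207\right) + \left(\frac{-21 - 18}{\left(-1\right) 152} + \frac{84}{Q{\left(-1,4 \right)}}\right) \left(-298\right) = \left(245 - 207\right) + \left(\frac{-21 - 18}{\left(-1\right) 152} + \frac{84}{6 \frac{1}{-6 - 1} \left(- \left(-1\right)^{2} - 8\right)}\right) \left(-298\right) = 38 + \left(\frac{-21 - 18}{-152} + \frac{84}{6 \frac{1}{-7} \left(\left(-1\right) 1 - 8\right)}\right) \left(-298\right) = 38 + \left(\left(-39\right) \left(- \frac{1}{152}\right) + \frac{84}{6 \left(- \frac{1}{7}\right) \left(-1 - 8\right)}\right) \left(-298\right) = 38 + \left(\frac{39}{152} + \frac{84}{6 \left(- \frac{1}{7}\right) \left(-9\right)}\right) \left(-298\right) = 38 + \left(\frac{39}{152} + \frac{84}{\frac{54}{7}}\right) \left(-298\right) = 38 + \left(\frac{39}{152} + 84 \cdot \frac{7}{54}\right) \left(-298\right) = 38 + \left(\frac{39}{152} + \frac{98}{9}\right) \left(-298\right) = 38 + \frac{15247}{1368} \left(-298\right) = 38 - \frac{2271803}{684} = - \frac{2245811}{684}$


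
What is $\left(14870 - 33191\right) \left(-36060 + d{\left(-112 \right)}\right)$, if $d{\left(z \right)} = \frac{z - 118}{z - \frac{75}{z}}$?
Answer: $\frac{8237238487980}{12469} \approx 6.6062 \cdot 10^{8}$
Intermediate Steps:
$d{\left(z \right)} = \frac{-118 + z}{z - \frac{75}{z}}$
$\left(14870 - 33191\right) \left(-36060 + d{\left(-112 \right)}\right) = \left(14870 - 33191\right) \left(-36060 - \frac{112 \left(-118 - 112\right)}{-75 + \left(-112\right)^{2}}\right) = - 18321 \left(-36060 - 112 \frac{1}{-75 + 12544} \left(-230\right)\right) = - 18321 \left(-36060 - 112 \cdot \frac{1}{12469} \left(-230\right)\right) = - 18321 \left(-36060 - \frac{112}{12469} \left(-230\right)\right) = - 18321 \left(-36060 + \frac{25760}{12469}\right) = \left(-18321\right) \left(- \frac{449606380}{12469}\right) = \frac{8237238487980}{12469}$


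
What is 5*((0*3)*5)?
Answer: 0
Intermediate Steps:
5*((0*3)*5) = 5*(0*5) = 5*0 = 0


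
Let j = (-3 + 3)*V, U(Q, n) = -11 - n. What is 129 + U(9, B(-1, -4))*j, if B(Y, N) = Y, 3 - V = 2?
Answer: 129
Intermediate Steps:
V = 1 (V = 3 - 1*2 = 3 - 2 = 1)
j = 0 (j = (-3 + 3)*1 = 0*1 = 0)
129 + U(9, B(-1, -4))*j = 129 + (-11 - 1*(-1))*0 = 129 + (-11 + 1)*0 = 129 - 10*0 = 129 + 0 = 129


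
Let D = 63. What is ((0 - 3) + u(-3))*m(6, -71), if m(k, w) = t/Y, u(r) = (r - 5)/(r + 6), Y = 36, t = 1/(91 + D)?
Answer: -17/16632 ≈ -0.0010221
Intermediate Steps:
t = 1/154 (t = 1/(91 + 63) = 1/154 ≈ 0.0064935)
u(r) = (-5 + r)/(6 + r)
m(k, w) = 1/5544 (m(k, w) = (1/154)/36 = (1/154)*(1/36) = 1/5544)
((0 - 3) + u(-3))*m(6, -71) = ((0 - 3) + (-5 - 3)/(6 - 3))*(1/5544) = (-3 - 8/3)*(1/5544) = -17/3*1/5544 = -17/16632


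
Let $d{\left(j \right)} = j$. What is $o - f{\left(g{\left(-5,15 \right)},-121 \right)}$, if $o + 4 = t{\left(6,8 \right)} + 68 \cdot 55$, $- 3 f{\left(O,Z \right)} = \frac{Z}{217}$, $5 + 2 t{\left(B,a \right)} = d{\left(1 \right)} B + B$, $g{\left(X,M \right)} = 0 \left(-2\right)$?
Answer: $\frac{4868587}{1302} \approx 3739.3$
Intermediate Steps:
$g{\left(X,M \right)} = 0$
$t{\left(B,a \right)} = - \frac{5}{2} + B$ ($t{\left(B,a \right)} = - \frac{5}{2} + \frac{1 B + B}{2} = - \frac{5}{2} + \frac{B + B}{2} = - \frac{5}{2} + \frac{2 B}{2} = - \frac{5}{2} + B$)
$f{\left(O,Z \right)} = - \frac{Z}{651}$ ($f{\left(O,Z \right)} = - \frac{Z \frac{1}{217}}{3} = - \frac{\frac{1}{217} Z}{3} = - \frac{Z}{651}$)
$o = \frac{7479}{2}$ ($o = -4 + \left(\left(- \frac{5}{2} + 6\right) + 68 \cdot 55\right) = -4 + \left(\frac{7}{2} + 3740\right) = -4 + \frac{7487}{2} = \frac{7479}{2} \approx 3739.5$)
$o - f{\left(g{\left(-5,15 \right)},-121 \right)} = \frac{7479}{2} - \left(- \frac{1}{651}\right) \left(-121\right) = \frac{7479}{2} - \frac{121}{651} = \frac{4868587}{1302}$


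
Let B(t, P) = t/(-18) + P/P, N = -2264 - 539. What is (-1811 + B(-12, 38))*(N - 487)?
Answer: 17858120/3 ≈ 5.9527e+6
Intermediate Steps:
N = -2803
B(t, P) = 1 - t/18 (B(t, P) = t*(-1/18) + 1 = -t/18 + 1 = 1 - t/18)
(-1811 + B(-12, 38))*(N - 487) = (-1811 + (1 - 1/18*(-12)))*(-2803 - 487) = (-1811 + (1 + ⅔))*(-3290) = (-1811 + 5/3)*(-3290) = -5428/3*(-3290) = 17858120/3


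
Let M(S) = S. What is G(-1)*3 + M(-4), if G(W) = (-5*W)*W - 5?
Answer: -34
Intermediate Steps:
G(W) = -5 - 5*W² (G(W) = -5*W² - 5 = -5 - 5*W²)
G(-1)*3 + M(-4) = (-5 - 5*(-1)²)*3 - 4 = (-5 - 5*1)*3 - 4 = (-5 - 5)*3 - 4 = -10*3 - 4 = -30 - 4 = -34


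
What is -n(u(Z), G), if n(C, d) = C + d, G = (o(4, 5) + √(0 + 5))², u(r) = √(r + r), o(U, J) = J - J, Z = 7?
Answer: -5 - √14 ≈ -8.7417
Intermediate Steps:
o(U, J) = 0
u(r) = √2*√r (u(r) = √(2*r) = √2*√r)
G = 5 (G = (0 + √(0 + 5))² = (0 + √5)² = (√5)² = 5)
-n(u(Z), G) = -(√2*√7 + 5) = -(√14 + 5) = -(5 + √14) = -5 - √14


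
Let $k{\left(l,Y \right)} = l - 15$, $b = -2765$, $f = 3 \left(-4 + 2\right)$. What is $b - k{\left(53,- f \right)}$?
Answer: $-2803$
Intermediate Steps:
$f = -6$ ($f = 3 \left(-2\right) = -6$)
$k{\left(l,Y \right)} = -15 + l$ ($k{\left(l,Y \right)} = l - 15 = -15 + l$)
$b - k{\left(53,- f \right)} = -2765 - \left(-15 + 53\right) = -2765 - 38 = -2803$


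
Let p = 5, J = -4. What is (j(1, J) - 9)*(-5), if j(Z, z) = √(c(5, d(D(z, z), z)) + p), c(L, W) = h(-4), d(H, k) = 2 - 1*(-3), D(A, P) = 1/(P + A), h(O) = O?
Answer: 40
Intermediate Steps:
D(A, P) = 1/(A + P)
d(H, k) = 5 (d(H, k) = 2 + 3 = 5)
c(L, W) = -4
j(Z, z) = 1 (j(Z, z) = √(-4 + 5) = √1 = 1)
(j(1, J) - 9)*(-5) = (1 - 9)*(-5) = -8*(-5) = 40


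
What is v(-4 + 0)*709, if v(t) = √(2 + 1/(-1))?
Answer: 709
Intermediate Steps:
v(t) = 1 (v(t) = √(2 - 1) = √1 = 1)
v(-4 + 0)*709 = 1*709 = 709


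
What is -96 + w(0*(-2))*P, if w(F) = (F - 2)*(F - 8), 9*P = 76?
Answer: 352/9 ≈ 39.111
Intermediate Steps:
P = 76/9 (P = (1/9)*76 = 76/9 ≈ 8.4444)
w(F) = (-8 + F)*(-2 + F) (w(F) = (-2 + F)*(-8 + F) = (-8 + F)*(-2 + F))
-96 + w(0*(-2))*P = -96 + (16 + (0*(-2))**2 - 0*(-2))*(76/9) = -96 + (16 + 0**2 - 10*0)*(76/9) = -96 + (16 + 0 + 0)*(76/9) = -96 + 16*(76/9) = -96 + 1216/9 = 352/9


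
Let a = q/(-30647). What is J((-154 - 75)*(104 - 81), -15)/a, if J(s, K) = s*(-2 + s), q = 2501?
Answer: -850510119481/2501 ≈ -3.4007e+8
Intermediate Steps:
a = -2501/30647 (a = 2501/(-30647) = 2501*(-1/30647) = -2501/30647 ≈ -0.081607)
J((-154 - 75)*(104 - 81), -15)/a = (((-154 - 75)*(104 - 81))*(-2 + (-154 - 75)*(104 - 81)))/(-2501/30647) = ((-229*23)*(-2 - 229*23))*(-30647/2501) = -5267*(-2 - 5267)*(-30647/2501) = -5267*(-5269)*(-30647/2501) = 27751823*(-30647/2501) = -850510119481/2501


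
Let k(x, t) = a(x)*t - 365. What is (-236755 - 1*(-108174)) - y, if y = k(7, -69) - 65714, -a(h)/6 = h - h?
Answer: -62502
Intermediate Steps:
a(h) = 0 (a(h) = -6*(h - h) = -6*0 = 0)
k(x, t) = -365 (k(x, t) = 0*t - 365 = 0 - 365 = -365)
y = -66079 (y = -365 - 65714 = -66079)
(-236755 - 1*(-108174)) - y = (-236755 - 1*(-108174)) - 1*(-66079) = (-236755 + 108174) + 66079 = -128581 + 66079 = -62502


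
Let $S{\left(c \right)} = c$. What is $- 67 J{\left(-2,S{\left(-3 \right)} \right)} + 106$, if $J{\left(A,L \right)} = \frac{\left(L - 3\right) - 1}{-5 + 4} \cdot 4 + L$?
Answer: $-1569$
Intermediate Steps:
$J{\left(A,L \right)} = 16 - 3 L$ ($J{\left(A,L \right)} = \frac{\left(-3 + L\right) - 1}{-1} \cdot 4 + L = \left(-4 + L\right) \left(-1\right) 4 + L = \left(4 - L\right) 4 + L = \left(16 - 4 L\right) + L = 16 - 3 L$)
$- 67 J{\left(-2,S{\left(-3 \right)} \right)} + 106 = - 67 \left(16 - -9\right) + 106 = - 67 \left(16 + 9\right) + 106 = \left(-67\right) 25 + 106 = -1675 + 106 = -1569$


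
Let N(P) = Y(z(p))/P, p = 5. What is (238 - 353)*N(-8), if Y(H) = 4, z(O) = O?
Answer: 115/2 ≈ 57.500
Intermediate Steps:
N(P) = 4/P
(238 - 353)*N(-8) = (238 - 353)*(4/(-8)) = -460*(-1)/8 = -115*(-½) = 115/2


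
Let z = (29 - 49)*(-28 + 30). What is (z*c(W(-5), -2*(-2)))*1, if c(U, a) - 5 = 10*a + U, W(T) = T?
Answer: -1600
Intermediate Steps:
c(U, a) = 5 + U + 10*a (c(U, a) = 5 + (10*a + U) = 5 + (U + 10*a) = 5 + U + 10*a)
z = -40 (z = -20*2 = -40)
(z*c(W(-5), -2*(-2)))*1 = -40*(5 - 5 + 10*(-2*(-2)))*1 = -40*(5 - 5 + 10*4)*1 = -40*(5 - 5 + 40)*1 = -40*40*1 = -1600*1 = -1600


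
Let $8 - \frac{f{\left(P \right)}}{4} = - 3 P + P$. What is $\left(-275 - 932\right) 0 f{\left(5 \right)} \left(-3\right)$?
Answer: $0$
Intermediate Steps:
$f{\left(P \right)} = 32 + 8 P$ ($f{\left(P \right)} = 32 - 4 \left(- 3 P + P\right) = 32 - 4 \left(- 2 P\right) = 32 + 8 P$)
$\left(-275 - 932\right) 0 f{\left(5 \right)} \left(-3\right) = \left(-275 - 932\right) 0 \left(32 + 8 \cdot 5\right) \left(-3\right) = - 1207 \cdot 0 \left(32 + 40\right) \left(-3\right) = - 1207 \cdot 0 \cdot 72 \left(-3\right) = - 1207 \cdot 0 \left(-3\right) = \left(-1207\right) 0 = 0$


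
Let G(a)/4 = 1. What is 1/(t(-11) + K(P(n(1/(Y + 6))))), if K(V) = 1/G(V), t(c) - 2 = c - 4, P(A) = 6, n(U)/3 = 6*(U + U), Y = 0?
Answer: -4/51 ≈ -0.078431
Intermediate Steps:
n(U) = 36*U (n(U) = 3*(6*(U + U)) = 3*(6*(2*U)) = 3*(12*U) = 36*U)
G(a) = 4 (G(a) = 4*1 = 4)
t(c) = -2 + c (t(c) = 2 + (c - 4) = 2 + (-4 + c) = -2 + c)
K(V) = ¼ (K(V) = 1/4 = ¼)
1/(t(-11) + K(P(n(1/(Y + 6))))) = 1/((-2 - 11) + ¼) = 1/(-13 + ¼) = 1/(-51/4) = -4/51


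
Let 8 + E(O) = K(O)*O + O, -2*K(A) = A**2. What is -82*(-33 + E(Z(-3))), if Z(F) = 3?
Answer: 4223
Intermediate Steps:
K(A) = -A**2/2
E(O) = -8 + O - O**3/2 (E(O) = -8 + ((-O**2/2)*O + O) = -8 + (-O**3/2 + O) = -8 + (O - O**3/2) = -8 + O - O**3/2)
-82*(-33 + E(Z(-3))) = -82*(-33 + (-8 + 3 - 1/2*3**3)) = -82*(-33 + (-8 + 3 - 1/2*27)) = -82*(-33 + (-8 + 3 - 27/2)) = -82*(-33 - 37/2) = -82*(-103/2) = 4223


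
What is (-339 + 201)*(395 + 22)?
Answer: -57546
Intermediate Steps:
(-339 + 201)*(395 + 22) = -138*417 = -57546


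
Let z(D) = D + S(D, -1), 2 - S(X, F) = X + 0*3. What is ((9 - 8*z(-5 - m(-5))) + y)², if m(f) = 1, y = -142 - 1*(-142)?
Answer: 49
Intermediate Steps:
y = 0 (y = -142 + 142 = 0)
S(X, F) = 2 - X (S(X, F) = 2 - (X + 0*3) = 2 - (X + 0) = 2 - X)
z(D) = 2 (z(D) = D + (2 - D) = 2)
((9 - 8*z(-5 - m(-5))) + y)² = ((9 - 8*2) + 0)² = ((9 - 16) + 0)² = (-7 + 0)² = (-7)² = 49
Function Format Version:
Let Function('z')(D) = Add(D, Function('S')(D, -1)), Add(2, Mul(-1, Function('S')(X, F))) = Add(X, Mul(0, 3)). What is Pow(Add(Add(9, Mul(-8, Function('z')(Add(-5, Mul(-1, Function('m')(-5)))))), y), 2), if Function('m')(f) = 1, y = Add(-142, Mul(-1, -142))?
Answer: 49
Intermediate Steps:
y = 0 (y = Add(-142, 142) = 0)
Function('S')(X, F) = Add(2, Mul(-1, X)) (Function('S')(X, F) = Add(2, Mul(-1, Add(X, Mul(0, 3)))) = Add(2, Mul(-1, Add(X, 0))) = Add(2, Mul(-1, X)))
Function('z')(D) = 2 (Function('z')(D) = Add(D, Add(2, Mul(-1, D))) = 2)
Pow(Add(Add(9, Mul(-8, Function('z')(Add(-5, Mul(-1, Function('m')(-5)))))), y), 2) = Pow(Add(Add(9, Mul(-8, 2)), 0), 2) = Pow(Add(Add(9, -16), 0), 2) = Pow(Add(-7, 0), 2) = Pow(-7, 2) = 49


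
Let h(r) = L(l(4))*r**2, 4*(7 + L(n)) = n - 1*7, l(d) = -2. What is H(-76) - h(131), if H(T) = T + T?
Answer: 634349/4 ≈ 1.5859e+5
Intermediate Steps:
L(n) = -35/4 + n/4 (L(n) = -7 + (n - 1*7)/4 = -7 + (n - 7)/4 = -7 + (-7 + n)/4 = -7 + (-7/4 + n/4) = -35/4 + n/4)
h(r) = -37*r**2/4 (h(r) = (-35/4 + (1/4)*(-2))*r**2 = (-35/4 - 1/2)*r**2 = -37*r**2/4)
H(T) = 2*T
H(-76) - h(131) = 2*(-76) - (-37)*131**2/4 = -152 - (-37)*17161/4 = -152 - 1*(-634957/4) = -152 + 634957/4 = 634349/4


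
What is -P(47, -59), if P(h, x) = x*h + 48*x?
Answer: 5605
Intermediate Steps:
P(h, x) = 48*x + h*x (P(h, x) = h*x + 48*x = 48*x + h*x)
-P(47, -59) = -(-59)*(48 + 47) = -(-59)*95 = -1*(-5605) = 5605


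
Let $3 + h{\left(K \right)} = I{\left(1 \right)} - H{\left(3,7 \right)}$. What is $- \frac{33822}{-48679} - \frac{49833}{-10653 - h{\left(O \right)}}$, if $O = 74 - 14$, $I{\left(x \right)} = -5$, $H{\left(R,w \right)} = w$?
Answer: $\frac{309513227}{57538578} \approx 5.3792$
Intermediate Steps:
$O = 60$
$h{\left(K \right)} = -15$ ($h{\left(K \right)} = -3 - 12 = -15$)
$- \frac{33822}{-48679} - \frac{49833}{-10653 - h{\left(O \right)}} = - \frac{33822}{-48679} - \frac{49833}{-10653 - -15} = \left(-33822\right) \left(- \frac{1}{48679}\right) - \frac{49833}{-10653 + 15} = \frac{33822}{48679} - \frac{49833}{-10638} = \frac{33822}{48679} - - \frac{5537}{1182} = \frac{33822}{48679} + \frac{5537}{1182} = \frac{309513227}{57538578}$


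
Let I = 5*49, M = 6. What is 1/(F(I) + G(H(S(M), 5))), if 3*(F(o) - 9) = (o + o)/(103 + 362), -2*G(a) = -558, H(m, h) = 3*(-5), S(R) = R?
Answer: 279/80450 ≈ 0.0034680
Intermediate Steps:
H(m, h) = -15
G(a) = 279 (G(a) = -1/2*(-558) = 279)
I = 245
F(o) = 9 + 2*o/1395 (F(o) = 9 + ((o + o)/(103 + 362))/3 = 9 + ((2*o)/465)/3 = 9 + ((2*o)*(1/465))/3 = 9 + (2*o/465)/3 = 9 + 2*o/1395)
1/(F(I) + G(H(S(M), 5))) = 1/((9 + (2/1395)*245) + 279) = 1/((9 + 98/279) + 279) = 1/(2609/279 + 279) = 1/(80450/279) = 279/80450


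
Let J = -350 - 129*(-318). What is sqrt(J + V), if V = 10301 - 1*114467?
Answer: I*sqrt(63494) ≈ 251.98*I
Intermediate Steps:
V = -104166 (V = 10301 - 114467 = -104166)
J = 40672 (J = -350 + 41022 = 40672)
sqrt(J + V) = sqrt(40672 - 104166) = sqrt(-63494) = I*sqrt(63494)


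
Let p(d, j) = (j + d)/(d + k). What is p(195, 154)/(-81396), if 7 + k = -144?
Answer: -349/3581424 ≈ -9.7447e-5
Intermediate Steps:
k = -151 (k = -7 - 144 = -151)
p(d, j) = (d + j)/(-151 + d) (p(d, j) = (j + d)/(d - 151) = (d + j)/(-151 + d))
p(195, 154)/(-81396) = ((195 + 154)/(-151 + 195))/(-81396) = (349/44)*(-1/81396) = -349/3581424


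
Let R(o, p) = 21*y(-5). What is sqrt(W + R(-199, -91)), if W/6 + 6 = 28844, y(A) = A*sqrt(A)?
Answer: sqrt(173028 - 105*I*sqrt(5)) ≈ 415.97 - 0.282*I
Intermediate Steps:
y(A) = A**(3/2)
R(o, p) = -105*I*sqrt(5) (R(o, p) = 21*(-5)**(3/2) = 21*(-5*I*sqrt(5)) = -105*I*sqrt(5))
W = 173028 (W = -36 + 6*28844 = -36 + 173064 = 173028)
sqrt(W + R(-199, -91)) = sqrt(173028 - 105*I*sqrt(5))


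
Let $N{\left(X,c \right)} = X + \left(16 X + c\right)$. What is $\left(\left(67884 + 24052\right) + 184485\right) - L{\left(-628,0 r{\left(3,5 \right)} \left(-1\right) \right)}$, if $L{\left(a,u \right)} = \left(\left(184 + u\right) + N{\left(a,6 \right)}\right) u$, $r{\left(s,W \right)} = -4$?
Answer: $276421$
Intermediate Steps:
$N{\left(X,c \right)} = c + 17 X$ ($N{\left(X,c \right)} = X + \left(c + 16 X\right) = c + 17 X$)
$L{\left(a,u \right)} = u \left(190 + u + 17 a\right)$ ($L{\left(a,u \right)} = \left(\left(184 + u\right) + \left(6 + 17 a\right)\right) u = \left(190 + u + 17 a\right) u = u \left(190 + u + 17 a\right)$)
$\left(\left(67884 + 24052\right) + 184485\right) - L{\left(-628,0 r{\left(3,5 \right)} \left(-1\right) \right)} = \left(\left(67884 + 24052\right) + 184485\right) - 0 \left(-4\right) \left(-1\right) \left(190 + 0 \left(-4\right) \left(-1\right) + 17 \left(-628\right)\right) = \left(91936 + 184485\right) - 0 \left(-1\right) \left(190 + 0 \left(-1\right) - 10676\right) = 276421 - 0 \left(190 + 0 - 10676\right) = 276421 - 0 \left(-10486\right) = 276421 - 0 = 276421 + 0 = 276421$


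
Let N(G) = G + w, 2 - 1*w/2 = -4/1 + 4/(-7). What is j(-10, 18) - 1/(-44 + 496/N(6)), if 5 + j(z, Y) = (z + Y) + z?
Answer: -8417/1212 ≈ -6.9447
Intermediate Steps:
j(z, Y) = -5 + Y + 2*z (j(z, Y) = -5 + ((z + Y) + z) = -5 + ((Y + z) + z) = -5 + (Y + 2*z) = -5 + Y + 2*z)
w = 92/7 (w = 4 - 2*(-4/1 + 4/(-7)) = 4 - 2*(-4*1 + 4*(-1/7)) = 4 - 2*(-4 - 4/7) = 4 - 2*(-32/7) = 4 + 64/7 = 92/7 ≈ 13.143)
N(G) = 92/7 + G (N(G) = G + 92/7 = 92/7 + G)
j(-10, 18) - 1/(-44 + 496/N(6)) = (-5 + 18 + 2*(-10)) - 1/(-44 + 496/(92/7 + 6)) = (-5 + 18 - 20) - 1/(-44 + 496/(134/7)) = -7 - 1/(-44 + 496*(7/134)) = -7 - 1/(-44 + 1736/67) = -7 - 1/(-1212/67) = -7 - 1*(-67/1212) = -7 + 67/1212 = -8417/1212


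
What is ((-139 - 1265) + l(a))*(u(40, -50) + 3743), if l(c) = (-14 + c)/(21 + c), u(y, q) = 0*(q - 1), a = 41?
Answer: -325719603/62 ≈ -5.2535e+6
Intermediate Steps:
u(y, q) = 0 (u(y, q) = 0*(-1 + q) = 0)
l(c) = (-14 + c)/(21 + c)
((-139 - 1265) + l(a))*(u(40, -50) + 3743) = ((-139 - 1265) + (-14 + 41)/(21 + 41))*(0 + 3743) = (-1404 + 27/62)*3743 = -87021/62*3743 = -325719603/62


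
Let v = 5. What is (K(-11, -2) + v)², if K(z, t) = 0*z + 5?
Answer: 100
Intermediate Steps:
K(z, t) = 5 (K(z, t) = 0 + 5 = 5)
(K(-11, -2) + v)² = (5 + 5)² = 10² = 100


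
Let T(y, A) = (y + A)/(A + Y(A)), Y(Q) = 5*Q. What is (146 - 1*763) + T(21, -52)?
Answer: -192473/312 ≈ -616.90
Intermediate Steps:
T(y, A) = (A + y)/(6*A) (T(y, A) = (y + A)/(A + 5*A) = (A + y)/((6*A)) = (A + y)*(1/(6*A)) = (A + y)/(6*A))
(146 - 1*763) + T(21, -52) = (146 - 1*763) + (⅙)*(-52 + 21)/(-52) = (146 - 763) + (⅙)*(-1/52)*(-31) = -617 + 31/312 = -192473/312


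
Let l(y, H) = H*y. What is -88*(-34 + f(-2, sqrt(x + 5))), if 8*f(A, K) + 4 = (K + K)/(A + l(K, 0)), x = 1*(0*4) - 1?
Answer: 3058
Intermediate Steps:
x = -1 (x = 1*0 - 1 = 0 - 1 = -1)
f(A, K) = -1/2 + K/(4*A) (f(A, K) = -1/2 + ((K + K)/(A + 0*K))/8 = -1/2 + ((2*K)/(A + 0))/8 = -1/2 + ((2*K)/A)/8 = -1/2 + (2*K/A)/8 = -1/2 + K/(4*A))
-88*(-34 + f(-2, sqrt(x + 5))) = -88*(-34 + (1/4)*(sqrt(-1 + 5) - 2*(-2))/(-2)) = -88*(-34 + (1/4)*(-1/2)*(sqrt(4) + 4)) = -88*(-34 + (1/4)*(-1/2)*(2 + 4)) = -88*(-34 + (1/4)*(-1/2)*6) = -88*(-34 - 3/4) = -88*(-139/4) = 3058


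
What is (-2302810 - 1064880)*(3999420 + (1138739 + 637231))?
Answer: -19449723149100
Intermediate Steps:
(-2302810 - 1064880)*(3999420 + (1138739 + 637231)) = -3367690*(3999420 + 1775970) = -3367690*5775390 = -19449723149100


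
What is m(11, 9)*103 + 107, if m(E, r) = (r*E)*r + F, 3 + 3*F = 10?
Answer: 276361/3 ≈ 92120.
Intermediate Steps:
F = 7/3 (F = -1 + (⅓)*10 = -1 + 10/3 = 7/3 ≈ 2.3333)
m(E, r) = 7/3 + E*r² (m(E, r) = (r*E)*r + 7/3 = (E*r)*r + 7/3 = E*r² + 7/3 = 7/3 + E*r²)
m(11, 9)*103 + 107 = (7/3 + 11*9²)*103 + 107 = (7/3 + 11*81)*103 + 107 = (7/3 + 891)*103 + 107 = (2680/3)*103 + 107 = 276040/3 + 107 = 276361/3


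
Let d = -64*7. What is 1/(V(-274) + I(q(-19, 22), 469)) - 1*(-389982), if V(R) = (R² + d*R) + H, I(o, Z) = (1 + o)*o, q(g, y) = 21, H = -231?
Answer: 77239444939/198059 ≈ 3.8998e+5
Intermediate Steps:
I(o, Z) = o*(1 + o)
d = -448
V(R) = -231 + R² - 448*R (V(R) = (R² - 448*R) - 231 = -231 + R² - 448*R)
1/(V(-274) + I(q(-19, 22), 469)) - 1*(-389982) = 1/((-231 + (-274)² - 448*(-274)) + 21*(1 + 21)) - 1*(-389982) = 1/((-231 + 75076 + 122752) + 21*22) + 389982 = 1/(197597 + 462) + 389982 = 1/198059 + 389982 = 77239444939/198059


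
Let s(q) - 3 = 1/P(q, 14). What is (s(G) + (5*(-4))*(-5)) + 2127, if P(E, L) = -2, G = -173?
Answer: 4459/2 ≈ 2229.5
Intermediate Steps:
s(q) = 5/2 (s(q) = 3 + 1/(-2) = 3 - ½ = 5/2)
(s(G) + (5*(-4))*(-5)) + 2127 = (5/2 + (5*(-4))*(-5)) + 2127 = (5/2 - 20*(-5)) + 2127 = (5/2 + 100) + 2127 = 205/2 + 2127 = 4459/2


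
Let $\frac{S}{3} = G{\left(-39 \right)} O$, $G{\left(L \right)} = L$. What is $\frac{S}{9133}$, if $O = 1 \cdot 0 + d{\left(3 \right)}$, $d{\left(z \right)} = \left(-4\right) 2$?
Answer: $\frac{936}{9133} \approx 0.10249$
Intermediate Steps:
$d{\left(z \right)} = -8$
$O = -8$ ($O = 1 \cdot 0 - 8 = 0 - 8 = -8$)
$S = 936$ ($S = 3 \left(\left(-39\right) \left(-8\right)\right) = 3 \cdot 312 = 936$)
$\frac{S}{9133} = \frac{936}{9133}$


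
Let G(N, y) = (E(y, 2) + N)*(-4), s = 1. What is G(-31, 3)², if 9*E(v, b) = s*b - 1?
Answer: 1236544/81 ≈ 15266.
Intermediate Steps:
E(v, b) = -⅑ + b/9 (E(v, b) = (1*b - 1)/9 = (b - 1)/9 = (-1 + b)/9 = -⅑ + b/9)
G(N, y) = -4/9 - 4*N (G(N, y) = ((-⅑ + (⅑)*2) + N)*(-4) = ((-⅑ + 2/9) + N)*(-4) = (⅑ + N)*(-4) = -4/9 - 4*N)
G(-31, 3)² = (-4/9 - 4*(-31))² = (-4/9 + 124)² = (1112/9)² = 1236544/81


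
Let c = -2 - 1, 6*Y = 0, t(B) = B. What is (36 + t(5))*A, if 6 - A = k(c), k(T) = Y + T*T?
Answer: -123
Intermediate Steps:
Y = 0 (Y = (⅙)*0 = 0)
c = -3
k(T) = T² (k(T) = 0 + T*T = 0 + T² = T²)
A = -3 (A = 6 - 1*(-3)² = 6 - 1*9 = 6 - 9 = -3)
(36 + t(5))*A = (36 + 5)*(-3) = 41*(-3) = -123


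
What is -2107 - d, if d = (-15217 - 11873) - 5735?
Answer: 30718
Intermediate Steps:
d = -32825 (d = -27090 - 5735 = -32825)
-2107 - d = -2107 - 1*(-32825) = -2107 + 32825 = 30718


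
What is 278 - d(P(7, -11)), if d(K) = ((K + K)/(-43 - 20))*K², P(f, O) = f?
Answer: 2600/9 ≈ 288.89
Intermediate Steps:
d(K) = -2*K³/63 (d(K) = ((2*K)/(-63))*K² = ((2*K)*(-1/63))*K² = (-2*K/63)*K² = -2*K³/63)
278 - d(P(7, -11)) = 278 - (-2)*7³/63 = 278 - (-2)*343/63 = 278 - 1*(-98/9) = 278 + 98/9 = 2600/9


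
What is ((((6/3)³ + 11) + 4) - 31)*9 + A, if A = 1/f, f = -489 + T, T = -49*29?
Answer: -137521/1910 ≈ -72.000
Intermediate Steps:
T = -1421
f = -1910 (f = -489 - 1421 = -1910)
A = -1/1910 (A = 1/(-1910) = -1/1910 ≈ -0.00052356)
((((6/3)³ + 11) + 4) - 31)*9 + A = ((((6/3)³ + 11) + 4) - 31)*9 - 1/1910 = ((((6*(⅓))³ + 11) + 4) - 31)*9 - 1/1910 = (((2³ + 11) + 4) - 31)*9 - 1/1910 = (((8 + 11) + 4) - 31)*9 - 1/1910 = ((19 + 4) - 31)*9 - 1/1910 = (23 - 31)*9 - 1/1910 = -8*9 - 1/1910 = -72 - 1/1910 = -137521/1910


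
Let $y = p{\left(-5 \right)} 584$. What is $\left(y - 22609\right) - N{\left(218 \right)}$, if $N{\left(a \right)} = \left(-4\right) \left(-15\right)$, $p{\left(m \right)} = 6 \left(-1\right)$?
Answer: $-26173$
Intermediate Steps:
$p{\left(m \right)} = -6$
$N{\left(a \right)} = 60$
$y = -3504$ ($y = \left(-6\right) 584 = -3504$)
$\left(y - 22609\right) - N{\left(218 \right)} = \left(-3504 - 22609\right) - 60 = -26113 - 60 = -26173$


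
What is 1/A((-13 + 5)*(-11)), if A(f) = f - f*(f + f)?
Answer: -1/15400 ≈ -6.4935e-5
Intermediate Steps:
A(f) = f - 2*f**2 (A(f) = f - f*2*f = f - 2*f**2)
1/A((-13 + 5)*(-11)) = 1/(((-13 + 5)*(-11))*(1 - 2*(-13 + 5)*(-11))) = 1/((-8*(-11))*(1 - (-16)*(-11))) = 1/(88*(1 - 2*88)) = 1/(88*(1 - 176)) = 1/(88*(-175)) = 1/(-15400) = -1/15400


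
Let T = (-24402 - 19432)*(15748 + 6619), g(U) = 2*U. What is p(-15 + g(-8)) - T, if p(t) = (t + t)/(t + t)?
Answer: 980435079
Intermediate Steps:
T = -980435078 (T = -43834*22367 = -980435078)
p(t) = 1 (p(t) = (2*t)/((2*t)) = (2*t)*(1/(2*t)) = 1)
p(-15 + g(-8)) - T = 1 - 1*(-980435078) = 1 + 980435078 = 980435079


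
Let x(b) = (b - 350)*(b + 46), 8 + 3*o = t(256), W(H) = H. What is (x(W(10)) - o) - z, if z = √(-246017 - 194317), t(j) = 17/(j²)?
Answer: -1247630683/65536 - 3*I*√48926 ≈ -19037.0 - 663.58*I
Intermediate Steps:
t(j) = 17/j²
o = -174757/65536 (o = -8/3 + (17/256²)/3 = -8/3 + (17*(1/65536))/3 = -8/3 + (⅓)*(17/65536) = -8/3 + 17/196608 = -174757/65536 ≈ -2.6666)
x(b) = (-350 + b)*(46 + b)
z = 3*I*√48926 (z = √(-440334) = 3*I*√48926 ≈ 663.58*I)
(x(W(10)) - o) - z = ((-16100 + 10² - 304*10) - 1*(-174757/65536)) - 3*I*√48926 = ((-16100 + 100 - 3040) + 174757/65536) - 3*I*√48926 = (-19040 + 174757/65536) - 3*I*√48926 = -1247630683/65536 - 3*I*√48926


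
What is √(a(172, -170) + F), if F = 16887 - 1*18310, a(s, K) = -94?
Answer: I*√1517 ≈ 38.949*I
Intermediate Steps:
F = -1423 (F = 16887 - 18310 = -1423)
√(a(172, -170) + F) = √(-94 - 1423) = √(-1517) = I*√1517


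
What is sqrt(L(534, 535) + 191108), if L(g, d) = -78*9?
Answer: sqrt(190406) ≈ 436.36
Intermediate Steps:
L(g, d) = -702
sqrt(L(534, 535) + 191108) = sqrt(-702 + 191108) = sqrt(190406)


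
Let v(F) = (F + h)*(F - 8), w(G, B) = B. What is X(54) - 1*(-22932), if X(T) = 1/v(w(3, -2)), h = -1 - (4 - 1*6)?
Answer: 229321/10 ≈ 22932.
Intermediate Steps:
h = 1 (h = -1 - (4 - 6) = -1 - 1*(-2) = -1 + 2 = 1)
v(F) = (1 + F)*(-8 + F) (v(F) = (F + 1)*(F - 8) = (1 + F)*(-8 + F))
X(T) = ⅒ (X(T) = 1/(-8 + (-2)² - 7*(-2)) = 1/(-8 + 4 + 14) = 1/10 = ⅒)
X(54) - 1*(-22932) = ⅒ - 1*(-22932) = ⅒ + 22932 = 229321/10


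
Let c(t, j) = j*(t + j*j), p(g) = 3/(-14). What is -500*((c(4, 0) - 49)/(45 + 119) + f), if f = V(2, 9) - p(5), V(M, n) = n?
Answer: -1279375/287 ≈ -4457.8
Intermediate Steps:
p(g) = -3/14 (p(g) = 3*(-1/14) = -3/14)
c(t, j) = j*(t + j**2)
f = 129/14 (f = 9 - 1*(-3/14) = 9 + 3/14 = 129/14 ≈ 9.2143)
-500*((c(4, 0) - 49)/(45 + 119) + f) = -500*((0*(4 + 0**2) - 49)/(45 + 119) + 129/14) = -500*((0*(4 + 0) - 49)/164 + 129/14) = -500*((0*4 - 49)*(1/164) + 129/14) = -500*((0 - 49)*(1/164) + 129/14) = -500*(-49*1/164 + 129/14) = -500*(-49/164 + 129/14) = -500*10235/1148 = -1279375/287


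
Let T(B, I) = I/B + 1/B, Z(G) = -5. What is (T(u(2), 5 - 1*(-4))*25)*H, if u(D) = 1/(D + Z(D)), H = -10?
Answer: 7500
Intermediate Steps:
u(D) = 1/(-5 + D) (u(D) = 1/(D - 5) = 1/(-5 + D))
T(B, I) = 1/B + I/B (T(B, I) = I/B + 1/B = 1/B + I/B)
(T(u(2), 5 - 1*(-4))*25)*H = (((1 + (5 - 1*(-4)))/(1/(-5 + 2)))*25)*(-10) = (((1 + (5 + 4))/(1/(-3)))*25)*(-10) = (((1 + 9)/(-1/3))*25)*(-10) = (-3*10*25)*(-10) = -30*25*(-10) = -750*(-10) = 7500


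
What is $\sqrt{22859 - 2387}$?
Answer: $2 \sqrt{5118} \approx 143.08$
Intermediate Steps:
$\sqrt{22859 - 2387} = \sqrt{20472} = 2 \sqrt{5118}$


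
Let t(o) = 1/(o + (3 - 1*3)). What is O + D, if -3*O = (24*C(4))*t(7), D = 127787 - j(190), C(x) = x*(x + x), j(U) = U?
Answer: 892923/7 ≈ 1.2756e+5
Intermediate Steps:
t(o) = 1/o (t(o) = 1/(o + (3 - 3)) = 1/(o + 0) = 1/o)
C(x) = 2*x**2 (C(x) = x*(2*x) = 2*x**2)
D = 127597 (D = 127787 - 1*190 = 127787 - 190 = 127597)
O = -256/7 (O = -24*(2*4**2)/(3*7) = -24*(2*16)/(3*7) = -24*32/(3*7) = -256/7 ≈ -36.571)
O + D = -256/7 + 127597 = 892923/7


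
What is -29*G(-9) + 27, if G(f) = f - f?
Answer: 27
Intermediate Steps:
G(f) = 0
-29*G(-9) + 27 = -29*0 + 27 = 0 + 27 = 27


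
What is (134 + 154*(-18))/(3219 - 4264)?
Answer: 2638/1045 ≈ 2.5244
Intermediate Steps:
(134 + 154*(-18))/(3219 - 4264) = (134 - 2772)/(-1045) = -2638*(-1/1045) = 2638/1045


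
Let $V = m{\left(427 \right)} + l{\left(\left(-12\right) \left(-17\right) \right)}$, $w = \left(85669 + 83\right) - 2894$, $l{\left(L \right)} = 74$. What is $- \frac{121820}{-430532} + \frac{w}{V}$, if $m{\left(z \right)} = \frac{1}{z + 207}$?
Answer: $\frac{5655602599511}{5049817461} \approx 1120.0$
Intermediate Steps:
$w = 82858$ ($w = 85752 - 2894 = 82858$)
$m{\left(z \right)} = \frac{1}{207 + z}$
$V = \frac{46917}{634}$ ($V = \frac{1}{207 + 427} + 74 = \frac{1}{634} + 74 = \frac{46917}{634} \approx 74.002$)
$- \frac{121820}{-430532} + \frac{w}{V} = - \frac{121820}{-430532} + \frac{82858}{\frac{46917}{634}} = \left(-121820\right) \left(- \frac{1}{430532}\right) + 82858 \cdot \frac{634}{46917} = \frac{30455}{107633} + \frac{52531972}{46917} = \frac{5655602599511}{5049817461}$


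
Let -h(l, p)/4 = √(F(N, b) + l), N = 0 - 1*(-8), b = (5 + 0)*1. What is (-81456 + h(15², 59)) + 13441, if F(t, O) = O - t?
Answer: -68015 - 4*√222 ≈ -68075.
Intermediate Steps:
b = 5 (b = 5*1 = 5)
N = 8 (N = 0 + 8 = 8)
h(l, p) = -4*√(-3 + l) (h(l, p) = -4*√((5 - 1*8) + l) = -4*√((5 - 8) + l) = -4*√(-3 + l))
(-81456 + h(15², 59)) + 13441 = (-81456 - 4*√(-3 + 15²)) + 13441 = (-81456 - 4*√(-3 + 225)) + 13441 = (-81456 - 4*√222) + 13441 = -68015 - 4*√222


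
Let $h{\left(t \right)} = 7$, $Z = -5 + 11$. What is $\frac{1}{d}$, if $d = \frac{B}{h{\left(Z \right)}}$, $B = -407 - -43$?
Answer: $- \frac{1}{52} \approx -0.019231$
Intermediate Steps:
$Z = 6$
$B = -364$ ($B = -407 + 43 = -364$)
$d = -52$ ($d = - \frac{364}{7} = \left(-364\right) \frac{1}{7} = -52$)
$\frac{1}{d} = \frac{1}{-52} = - \frac{1}{52}$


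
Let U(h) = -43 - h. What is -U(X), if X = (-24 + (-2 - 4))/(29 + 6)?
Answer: 295/7 ≈ 42.143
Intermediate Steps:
X = -6/7 (X = (-24 - 6)/35 = -30*1/35 = -6/7 ≈ -0.85714)
-U(X) = -(-43 - 1*(-6/7)) = -(-43 + 6/7) = -1*(-295/7) = 295/7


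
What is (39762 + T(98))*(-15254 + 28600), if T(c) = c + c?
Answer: 533279468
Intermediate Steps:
T(c) = 2*c
(39762 + T(98))*(-15254 + 28600) = (39762 + 2*98)*(-15254 + 28600) = (39762 + 196)*13346 = 39958*13346 = 533279468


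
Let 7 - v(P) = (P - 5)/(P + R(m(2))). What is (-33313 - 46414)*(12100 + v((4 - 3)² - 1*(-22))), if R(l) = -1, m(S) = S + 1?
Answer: -10617085136/11 ≈ -9.6519e+8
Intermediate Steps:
m(S) = 1 + S
v(P) = 7 - (-5 + P)/(-1 + P) (v(P) = 7 - (P - 5)/(P - 1) = 7 - (-5 + P)/(-1 + P))
(-33313 - 46414)*(12100 + v((4 - 3)² - 1*(-22))) = (-33313 - 46414)*(12100 + 2*(-1 + 3*((4 - 3)² - 1*(-22)))/(-1 + ((4 - 3)² - 1*(-22)))) = -79727*(12100 + 2*(-1 + 3*(1² + 22))/(-1 + (1² + 22))) = -79727*(12100 + 2*(-1 + 3*(1 + 22))/(-1 + (1 + 22))) = -79727*(12100 + 2*(-1 + 3*23)/(-1 + 23)) = -79727*(12100 + 2*(-1 + 69)/22) = -79727*(12100 + 2*(1/22)*68) = -79727*(12100 + 68/11) = -79727*133168/11 = -10617085136/11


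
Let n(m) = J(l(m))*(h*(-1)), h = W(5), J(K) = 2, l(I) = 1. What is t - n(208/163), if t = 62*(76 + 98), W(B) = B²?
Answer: 10838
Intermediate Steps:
h = 25 (h = 5² = 25)
t = 10788 (t = 62*174 = 10788)
n(m) = -50 (n(m) = 2*(25*(-1)) = 2*(-25) = -50)
t - n(208/163) = 10788 - 1*(-50) = 10788 + 50 = 10838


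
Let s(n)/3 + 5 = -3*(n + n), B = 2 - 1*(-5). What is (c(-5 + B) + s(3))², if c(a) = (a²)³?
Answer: 25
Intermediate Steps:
B = 7 (B = 2 + 5 = 7)
s(n) = -15 - 18*n (s(n) = -15 + 3*(-3*(n + n)) = -15 + 3*(-6*n) = -15 - 18*n)
c(a) = a⁶
(c(-5 + B) + s(3))² = ((-5 + 7)⁶ + (-15 - 18*3))² = (2⁶ + (-15 - 54))² = (64 - 69)² = (-5)² = 25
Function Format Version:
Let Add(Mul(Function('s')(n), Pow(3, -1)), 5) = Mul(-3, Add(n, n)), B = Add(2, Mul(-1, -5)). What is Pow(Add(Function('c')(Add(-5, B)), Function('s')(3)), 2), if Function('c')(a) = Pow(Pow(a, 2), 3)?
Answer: 25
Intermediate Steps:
B = 7 (B = Add(2, 5) = 7)
Function('s')(n) = Add(-15, Mul(-18, n)) (Function('s')(n) = Add(-15, Mul(3, Mul(-3, Add(n, n)))) = Add(-15, Mul(3, Mul(-3, Mul(2, n)))) = Add(-15, Mul(3, Mul(-6, n))) = Add(-15, Mul(-18, n)))
Function('c')(a) = Pow(a, 6)
Pow(Add(Function('c')(Add(-5, B)), Function('s')(3)), 2) = Pow(Add(Pow(Add(-5, 7), 6), Add(-15, Mul(-18, 3))), 2) = Pow(Add(Pow(2, 6), Add(-15, -54)), 2) = Pow(Add(64, -69), 2) = Pow(-5, 2) = 25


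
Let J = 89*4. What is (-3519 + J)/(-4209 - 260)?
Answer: 3163/4469 ≈ 0.70776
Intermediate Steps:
J = 356
(-3519 + J)/(-4209 - 260) = (-3519 + 356)/(-4209 - 260) = -3163/(-4469) = -3163*(-1/4469) = 3163/4469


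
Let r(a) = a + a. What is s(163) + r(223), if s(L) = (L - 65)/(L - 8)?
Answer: 69228/155 ≈ 446.63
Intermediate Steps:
s(L) = (-65 + L)/(-8 + L)
r(a) = 2*a
s(163) + r(223) = (-65 + 163)/(-8 + 163) + 2*223 = 98/155 + 446 = 69228/155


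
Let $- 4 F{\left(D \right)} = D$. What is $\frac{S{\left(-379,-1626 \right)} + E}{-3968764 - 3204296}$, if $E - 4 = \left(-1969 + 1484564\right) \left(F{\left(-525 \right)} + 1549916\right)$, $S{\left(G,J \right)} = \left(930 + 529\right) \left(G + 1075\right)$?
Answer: $- \frac{3064124424109}{9564080} \approx -3.2038 \cdot 10^{5}$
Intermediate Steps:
$S{\left(G,J \right)} = 1568425 + 1459 G$ ($S{\left(G,J \right)} = 1459 \left(1075 + G\right) = 1568425 + 1459 G$)
$F{\left(D \right)} = - \frac{D}{4}$
$E = \frac{9192369210471}{4}$ ($E = 4 + \left(-1969 + 1484564\right) \left(\left(- \frac{1}{4}\right) \left(-525\right) + 1549916\right) = 4 + 1482595 \left(\frac{525}{4} + 1549916\right) = 4 + 1482595 \cdot \frac{6200189}{4} = 4 + \frac{9192369210455}{4} = \frac{9192369210471}{4} \approx 2.2981 \cdot 10^{12}$)
$\frac{S{\left(-379,-1626 \right)} + E}{-3968764 - 3204296} = \frac{\left(1568425 + 1459 \left(-379\right)\right) + \frac{9192369210471}{4}}{-3968764 - 3204296} = \frac{\left(1568425 - 552961\right) + \frac{9192369210471}{4}}{-7173060} = \left(1015464 + \frac{9192369210471}{4}\right) \left(- \frac{1}{7173060}\right) = \frac{9192373272327}{4} \left(- \frac{1}{7173060}\right) = - \frac{3064124424109}{9564080}$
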